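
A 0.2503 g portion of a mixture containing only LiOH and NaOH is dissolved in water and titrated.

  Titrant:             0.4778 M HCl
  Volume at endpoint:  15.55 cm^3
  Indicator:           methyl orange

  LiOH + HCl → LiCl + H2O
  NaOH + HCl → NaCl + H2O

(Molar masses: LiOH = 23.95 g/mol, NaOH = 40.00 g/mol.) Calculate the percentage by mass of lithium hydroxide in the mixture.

n(HCl) = 0.01555 × 0.4778 = 7.430 × 10^-3 mol
Let x = n(LiOH), y = n(NaOH).
Titrant: 1x + 1y = 7.430 × 10^-3;  mass: 23.95x + 40.00y = 0.2503
Solving, x = 2.922 × 10^-3 mol, y = 4.508 × 10^-3 mol
mass of LiOH = 2.922 × 10^-3 × 23.95 = 0.06997 g
% LiOH = 0.06997 / 0.2503 × 100 = 27.96 %

27.96 %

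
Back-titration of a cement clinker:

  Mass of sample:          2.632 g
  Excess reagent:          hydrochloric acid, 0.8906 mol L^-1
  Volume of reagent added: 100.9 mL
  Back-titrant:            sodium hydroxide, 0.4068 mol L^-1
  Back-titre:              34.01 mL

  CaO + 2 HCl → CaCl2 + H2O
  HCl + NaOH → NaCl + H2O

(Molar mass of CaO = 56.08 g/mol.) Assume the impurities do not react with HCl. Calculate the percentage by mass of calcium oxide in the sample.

n(HCl) added = 0.1009 × 0.8906 = 0.08986 mol
n(NaOH) used in back-titration = 0.03401 × 0.4068 = 0.01384 mol
n(HCl) left over = 0.01384 mol (1:1 ratio)
n(HCl) consumed by analyte = 0.08986 − 0.01384 = 0.07603 mol
From the 1:2 ratio, n(CaO) = 1/2 × 0.07603 = 0.03801 mol
mass of CaO = 0.03801 × 56.08 = 2.132 g
% CaO = 2.132 / 2.632 × 100 = 80.99 %

80.99 %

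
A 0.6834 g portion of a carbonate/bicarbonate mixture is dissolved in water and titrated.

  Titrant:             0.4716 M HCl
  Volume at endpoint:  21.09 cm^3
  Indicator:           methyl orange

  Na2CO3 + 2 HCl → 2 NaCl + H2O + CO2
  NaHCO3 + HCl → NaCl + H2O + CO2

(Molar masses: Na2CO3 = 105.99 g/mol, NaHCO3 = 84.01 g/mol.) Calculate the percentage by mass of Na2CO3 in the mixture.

38.05 %

n(HCl) = 0.02109 × 0.4716 = 9.946 × 10^-3 mol
Let x = n(Na2CO3), y = n(NaHCO3).
Titrant: 2x + 1y = 9.946 × 10^-3;  mass: 105.99x + 84.01y = 0.6834
Solving, x = 2.453 × 10^-3 mol, y = 5.040 × 10^-3 mol
mass of Na2CO3 = 2.453 × 10^-3 × 105.99 = 0.2600 g
% Na2CO3 = 0.2600 / 0.6834 × 100 = 38.05 %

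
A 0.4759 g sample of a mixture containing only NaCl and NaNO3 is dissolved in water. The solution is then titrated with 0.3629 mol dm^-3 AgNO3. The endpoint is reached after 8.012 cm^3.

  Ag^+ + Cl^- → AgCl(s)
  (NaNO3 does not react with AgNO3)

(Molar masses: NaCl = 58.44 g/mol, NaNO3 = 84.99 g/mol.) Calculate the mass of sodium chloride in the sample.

n(AgNO3) = 0.008012 × 0.3629 = 2.908 × 10^-3 mol
Let x = n(NaCl), y = n(NaNO3).
Titrant: 1x = 2.908 × 10^-3;  mass: 58.44x + 84.99y = 0.4759
Solving, x = 2.908 × 10^-3 mol, y = 3.600 × 10^-3 mol
mass of NaCl = 2.908 × 10^-3 × 58.44 = 0.1699 g

0.1699 g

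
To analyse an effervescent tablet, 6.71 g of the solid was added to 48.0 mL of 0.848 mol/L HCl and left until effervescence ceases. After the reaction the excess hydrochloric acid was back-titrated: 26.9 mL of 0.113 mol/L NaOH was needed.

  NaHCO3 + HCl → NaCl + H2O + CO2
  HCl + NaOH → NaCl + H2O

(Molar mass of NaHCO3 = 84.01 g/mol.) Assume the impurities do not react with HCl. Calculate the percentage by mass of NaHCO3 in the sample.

n(HCl) added = 0.0480 × 0.848 = 0.0407 mol
n(NaOH) used in back-titration = 0.0269 × 0.113 = 3.04 × 10^-3 mol
n(HCl) left over = 3.04 × 10^-3 mol (1:1 ratio)
n(HCl) consumed by analyte = 0.0407 − 3.04 × 10^-3 = 0.0377 mol
n(NaHCO3) = 0.0377 mol (1:1 ratio)
mass of NaHCO3 = 0.0377 × 84.01 = 3.16 g
% NaHCO3 = 3.16 / 6.71 × 100 = 47.2 %

47.2 %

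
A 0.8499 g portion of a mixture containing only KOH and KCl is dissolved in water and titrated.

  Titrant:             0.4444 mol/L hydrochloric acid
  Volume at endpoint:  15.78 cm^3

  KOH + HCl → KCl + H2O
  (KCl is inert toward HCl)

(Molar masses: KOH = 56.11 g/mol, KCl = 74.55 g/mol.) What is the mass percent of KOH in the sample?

n(HCl) = 0.01578 × 0.4444 = 7.013 × 10^-3 mol
Let x = n(KOH), y = n(KCl).
Titrant: 1x = 7.013 × 10^-3;  mass: 56.11x + 74.55y = 0.8499
Solving, x = 7.013 × 10^-3 mol, y = 6.122 × 10^-3 mol
mass of KOH = 7.013 × 10^-3 × 56.11 = 0.3935 g
% KOH = 0.3935 / 0.8499 × 100 = 46.30 %

46.30 %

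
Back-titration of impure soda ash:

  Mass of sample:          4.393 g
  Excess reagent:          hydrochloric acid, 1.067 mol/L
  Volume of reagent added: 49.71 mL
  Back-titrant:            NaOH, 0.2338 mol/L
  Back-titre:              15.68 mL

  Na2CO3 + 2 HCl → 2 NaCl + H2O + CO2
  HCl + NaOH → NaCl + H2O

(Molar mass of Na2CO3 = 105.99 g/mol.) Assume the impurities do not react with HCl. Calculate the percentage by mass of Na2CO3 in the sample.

59.56 %

n(HCl) added = 0.04971 × 1.067 = 0.05304 mol
n(NaOH) used in back-titration = 0.01568 × 0.2338 = 3.666 × 10^-3 mol
n(HCl) left over = 3.666 × 10^-3 mol (1:1 ratio)
n(HCl) consumed by analyte = 0.05304 − 3.666 × 10^-3 = 0.04937 mol
From the 1:2 ratio, n(Na2CO3) = 1/2 × 0.04937 = 0.02469 mol
mass of Na2CO3 = 0.02469 × 105.99 = 2.617 g
% Na2CO3 = 2.617 / 4.393 × 100 = 59.56 %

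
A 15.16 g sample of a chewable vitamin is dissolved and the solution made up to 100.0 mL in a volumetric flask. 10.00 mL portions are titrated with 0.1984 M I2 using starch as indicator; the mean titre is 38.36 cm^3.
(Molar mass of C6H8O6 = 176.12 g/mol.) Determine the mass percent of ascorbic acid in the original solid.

C6H8O6 + I2 → C6H6O6 + 2 HI
n(I2) per titration = 0.03836 × 0.1984 = 7.611 × 10^-3 mol
n(C6H8O6) in each aliquot = 7.611 × 10^-3 mol (1:1 ratio)
n(C6H8O6) in the whole flask = 7.611 × 10^-3 × 100.0/10.00 = 0.07611 mol
mass of C6H8O6 = 0.07611 × 176.12 = 13.40 g
% C6H8O6 = 13.40 / 15.16 × 100 = 88.42 %

88.42 %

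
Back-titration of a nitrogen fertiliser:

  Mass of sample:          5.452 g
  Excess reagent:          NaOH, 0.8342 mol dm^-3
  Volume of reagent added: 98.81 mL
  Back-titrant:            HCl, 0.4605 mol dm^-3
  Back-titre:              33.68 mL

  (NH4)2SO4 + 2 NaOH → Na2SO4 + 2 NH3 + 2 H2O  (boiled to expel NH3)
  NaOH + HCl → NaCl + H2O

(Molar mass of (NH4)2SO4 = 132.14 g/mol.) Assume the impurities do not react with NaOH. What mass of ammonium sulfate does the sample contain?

4.421 g

n(NaOH) added = 0.09881 × 0.8342 = 0.08243 mol
n(HCl) used in back-titration = 0.03368 × 0.4605 = 0.01551 mol
n(NaOH) left over = 0.01551 mol (1:1 ratio)
n(NaOH) consumed by analyte = 0.08243 − 0.01551 = 0.06692 mol
From the 1:2 ratio, n((NH4)2SO4) = 1/2 × 0.06692 = 0.03346 mol
mass of (NH4)2SO4 = 0.03346 × 132.14 = 4.421 g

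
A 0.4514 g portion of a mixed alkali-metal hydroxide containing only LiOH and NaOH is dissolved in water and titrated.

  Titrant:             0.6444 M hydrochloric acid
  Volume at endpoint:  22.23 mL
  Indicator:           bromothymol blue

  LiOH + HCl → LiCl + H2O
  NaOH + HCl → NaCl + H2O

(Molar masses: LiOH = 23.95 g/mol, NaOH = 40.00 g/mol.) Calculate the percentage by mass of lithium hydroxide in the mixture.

40.20 %

n(HCl) = 0.02223 × 0.6444 = 0.01433 mol
Let x = n(LiOH), y = n(NaOH).
Titrant: 1x + 1y = 0.01433;  mass: 23.95x + 40.00y = 0.4514
Solving, x = 7.576 × 10^-3 mol, y = 6.749 × 10^-3 mol
mass of LiOH = 7.576 × 10^-3 × 23.95 = 0.1815 g
% LiOH = 0.1815 / 0.4514 × 100 = 40.20 %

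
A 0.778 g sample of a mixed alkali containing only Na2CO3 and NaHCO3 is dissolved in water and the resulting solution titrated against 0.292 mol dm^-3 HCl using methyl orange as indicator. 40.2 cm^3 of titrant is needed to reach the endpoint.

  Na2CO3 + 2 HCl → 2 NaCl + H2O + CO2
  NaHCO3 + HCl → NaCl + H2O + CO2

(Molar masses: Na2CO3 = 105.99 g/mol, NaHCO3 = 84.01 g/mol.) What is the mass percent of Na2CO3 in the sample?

45.7 %

n(HCl) = 0.0402 × 0.292 = 0.0117 mol
Let x = n(Na2CO3), y = n(NaHCO3).
Titrant: 2x + 1y = 0.0117;  mass: 105.99x + 84.01y = 0.778
Solving, x = 3.36 × 10^-3 mol, y = 5.03 × 10^-3 mol
mass of Na2CO3 = 3.36 × 10^-3 × 105.99 = 0.356 g
% Na2CO3 = 0.356 / 0.778 × 100 = 45.7 %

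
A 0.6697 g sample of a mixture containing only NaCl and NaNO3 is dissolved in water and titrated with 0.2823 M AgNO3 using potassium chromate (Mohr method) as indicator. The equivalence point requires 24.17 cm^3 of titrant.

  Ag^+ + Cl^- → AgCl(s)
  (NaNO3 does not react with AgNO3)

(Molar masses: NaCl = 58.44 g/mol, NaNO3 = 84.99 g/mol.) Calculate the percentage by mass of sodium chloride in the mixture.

n(AgNO3) = 0.02417 × 0.2823 = 6.823 × 10^-3 mol
Let x = n(NaCl), y = n(NaNO3).
Titrant: 1x = 6.823 × 10^-3;  mass: 58.44x + 84.99y = 0.6697
Solving, x = 6.823 × 10^-3 mol, y = 3.188 × 10^-3 mol
mass of NaCl = 6.823 × 10^-3 × 58.44 = 0.3987 g
% NaCl = 0.3987 / 0.6697 × 100 = 59.54 %

59.54 %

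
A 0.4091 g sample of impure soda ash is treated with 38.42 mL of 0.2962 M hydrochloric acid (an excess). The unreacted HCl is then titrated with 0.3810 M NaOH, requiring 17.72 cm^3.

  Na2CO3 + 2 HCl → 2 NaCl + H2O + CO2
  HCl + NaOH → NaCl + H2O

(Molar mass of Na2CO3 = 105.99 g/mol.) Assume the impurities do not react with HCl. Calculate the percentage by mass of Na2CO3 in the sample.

59.96 %

n(HCl) added = 0.03842 × 0.2962 = 0.01138 mol
n(NaOH) used in back-titration = 0.01772 × 0.3810 = 6.751 × 10^-3 mol
n(HCl) left over = 6.751 × 10^-3 mol (1:1 ratio)
n(HCl) consumed by analyte = 0.01138 − 6.751 × 10^-3 = 4.629 × 10^-3 mol
From the 1:2 ratio, n(Na2CO3) = 1/2 × 4.629 × 10^-3 = 2.314 × 10^-3 mol
mass of Na2CO3 = 2.314 × 10^-3 × 105.99 = 0.2453 g
% Na2CO3 = 0.2453 / 0.4091 × 100 = 59.96 %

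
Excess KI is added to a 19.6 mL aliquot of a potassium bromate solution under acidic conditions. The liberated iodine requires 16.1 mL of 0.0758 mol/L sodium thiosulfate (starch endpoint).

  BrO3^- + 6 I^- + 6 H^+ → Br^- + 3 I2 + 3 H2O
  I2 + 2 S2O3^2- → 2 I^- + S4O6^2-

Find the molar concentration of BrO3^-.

0.0104 mol/L

n(S2O3^2-) = 0.0161 × 0.0758 = 1.22 × 10^-3 mol
n(I2) = n(S2O3^2-)/2 = 6.10 × 10^-4 mol
From the 1:3 ratio, n(BrO3^-) in the aliquot = 1/3 × 6.10 × 10^-4 = 2.03 × 10^-4 mol
[BrO3^-] = 2.03 × 10^-4 / 0.0196 = 0.0104 mol/L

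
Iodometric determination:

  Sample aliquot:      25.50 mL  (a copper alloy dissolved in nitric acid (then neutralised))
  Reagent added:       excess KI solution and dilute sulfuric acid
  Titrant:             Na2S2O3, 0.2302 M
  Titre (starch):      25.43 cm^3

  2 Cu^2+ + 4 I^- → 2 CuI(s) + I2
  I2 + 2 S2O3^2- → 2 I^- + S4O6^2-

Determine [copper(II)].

0.2296 M

n(S2O3^2-) = 0.02543 × 0.2302 = 5.854 × 10^-3 mol
n(I2) = n(S2O3^2-)/2 = 2.927 × 10^-3 mol
From the 2:1 ratio, n(Cu2+) in the aliquot = 2/1 × 2.927 × 10^-3 = 5.854 × 10^-3 mol
[Cu2+] = 5.854 × 10^-3 / 0.02550 = 0.2296 mol/L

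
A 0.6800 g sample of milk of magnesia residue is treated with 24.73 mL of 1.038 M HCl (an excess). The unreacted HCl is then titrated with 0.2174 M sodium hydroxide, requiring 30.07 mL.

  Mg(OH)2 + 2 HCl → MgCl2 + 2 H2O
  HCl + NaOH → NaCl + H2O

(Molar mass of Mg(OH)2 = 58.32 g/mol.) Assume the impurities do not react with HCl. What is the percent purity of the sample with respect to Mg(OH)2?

82.04 %

n(HCl) added = 0.02473 × 1.038 = 0.02567 mol
n(NaOH) used in back-titration = 0.03007 × 0.2174 = 6.537 × 10^-3 mol
n(HCl) left over = 6.537 × 10^-3 mol (1:1 ratio)
n(HCl) consumed by analyte = 0.02567 − 6.537 × 10^-3 = 0.01913 mol
From the 1:2 ratio, n(Mg(OH)2) = 1/2 × 0.01913 = 9.566 × 10^-3 mol
mass of Mg(OH)2 = 9.566 × 10^-3 × 58.32 = 0.5579 g
% Mg(OH)2 = 0.5579 / 0.6800 × 100 = 82.04 %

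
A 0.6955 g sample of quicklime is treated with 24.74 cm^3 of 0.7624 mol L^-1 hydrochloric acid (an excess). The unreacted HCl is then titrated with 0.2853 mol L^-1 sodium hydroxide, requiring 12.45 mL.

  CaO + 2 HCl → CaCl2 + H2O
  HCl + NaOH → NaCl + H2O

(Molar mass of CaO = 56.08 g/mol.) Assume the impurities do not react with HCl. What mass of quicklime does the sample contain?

0.4293 g

n(HCl) added = 0.02474 × 0.7624 = 0.01886 mol
n(NaOH) used in back-titration = 0.01245 × 0.2853 = 3.552 × 10^-3 mol
n(HCl) left over = 3.552 × 10^-3 mol (1:1 ratio)
n(HCl) consumed by analyte = 0.01886 − 3.552 × 10^-3 = 0.01531 mol
From the 1:2 ratio, n(CaO) = 1/2 × 0.01531 = 7.655 × 10^-3 mol
mass of CaO = 7.655 × 10^-3 × 56.08 = 0.4293 g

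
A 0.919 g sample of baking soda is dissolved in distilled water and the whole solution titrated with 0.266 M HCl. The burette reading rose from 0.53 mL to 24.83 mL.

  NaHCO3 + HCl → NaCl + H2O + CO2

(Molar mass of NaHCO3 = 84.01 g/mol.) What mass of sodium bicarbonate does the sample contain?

0.543 g

n(HCl) = 0.0243 L × 0.266 mol/L = 6.46 × 10^-3 mol
n(NaHCO3) = 6.46 × 10^-3 mol (1:1 ratio)
mass of NaHCO3 = 6.46 × 10^-3 × 84.01 g/mol = 0.543 g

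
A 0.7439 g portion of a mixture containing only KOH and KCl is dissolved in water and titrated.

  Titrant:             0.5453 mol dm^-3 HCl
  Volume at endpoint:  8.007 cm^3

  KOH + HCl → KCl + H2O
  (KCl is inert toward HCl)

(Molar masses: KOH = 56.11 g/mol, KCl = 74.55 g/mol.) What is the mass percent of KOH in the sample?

32.93 %

n(HCl) = 0.008007 × 0.5453 = 4.366 × 10^-3 mol
Let x = n(KOH), y = n(KCl).
Titrant: 1x = 4.366 × 10^-3;  mass: 56.11x + 74.55y = 0.7439
Solving, x = 4.366 × 10^-3 mol, y = 6.692 × 10^-3 mol
mass of KOH = 4.366 × 10^-3 × 56.11 = 0.2450 g
% KOH = 0.2450 / 0.7439 × 100 = 32.93 %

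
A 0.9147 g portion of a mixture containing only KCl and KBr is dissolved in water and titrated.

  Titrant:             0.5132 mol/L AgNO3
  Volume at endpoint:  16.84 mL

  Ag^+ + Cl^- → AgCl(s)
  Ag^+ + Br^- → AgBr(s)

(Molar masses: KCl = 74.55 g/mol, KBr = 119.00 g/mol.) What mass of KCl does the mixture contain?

n(AgNO3) = 0.01684 × 0.5132 = 8.642 × 10^-3 mol
Let x = n(KCl), y = n(KBr).
Titrant: 1x + 1y = 8.642 × 10^-3;  mass: 74.55x + 119.00y = 0.9147
Solving, x = 2.559 × 10^-3 mol, y = 6.084 × 10^-3 mol
mass of KCl = 2.559 × 10^-3 × 74.55 = 0.1907 g

0.1907 g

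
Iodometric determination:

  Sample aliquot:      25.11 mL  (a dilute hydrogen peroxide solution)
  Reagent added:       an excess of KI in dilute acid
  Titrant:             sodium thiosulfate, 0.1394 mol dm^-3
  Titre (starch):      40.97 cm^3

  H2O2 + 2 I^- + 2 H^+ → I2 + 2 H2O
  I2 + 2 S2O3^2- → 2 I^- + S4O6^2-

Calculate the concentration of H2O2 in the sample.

n(S2O3^2-) = 0.04097 × 0.1394 = 5.711 × 10^-3 mol
n(I2) = n(S2O3^2-)/2 = 2.856 × 10^-3 mol
n(H2O2) in the aliquot = 2.856 × 10^-3 mol (1:1 ratio)
[H2O2] = 2.856 × 10^-3 / 0.02511 = 0.1137 mol/L

0.1137 mol/L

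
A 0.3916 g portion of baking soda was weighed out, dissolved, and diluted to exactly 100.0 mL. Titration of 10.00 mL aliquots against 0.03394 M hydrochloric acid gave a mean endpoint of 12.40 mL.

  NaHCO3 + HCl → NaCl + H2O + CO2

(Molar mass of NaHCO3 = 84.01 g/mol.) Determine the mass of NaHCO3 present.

0.3536 g

n(HCl) per titration = 0.01240 × 0.03394 = 4.209 × 10^-4 mol
n(NaHCO3) in each aliquot = 4.209 × 10^-4 mol (1:1 ratio)
n(NaHCO3) in the whole flask = 4.209 × 10^-4 × 100.0/10.00 = 4.209 × 10^-3 mol
mass of NaHCO3 = 4.209 × 10^-3 × 84.01 = 0.3536 g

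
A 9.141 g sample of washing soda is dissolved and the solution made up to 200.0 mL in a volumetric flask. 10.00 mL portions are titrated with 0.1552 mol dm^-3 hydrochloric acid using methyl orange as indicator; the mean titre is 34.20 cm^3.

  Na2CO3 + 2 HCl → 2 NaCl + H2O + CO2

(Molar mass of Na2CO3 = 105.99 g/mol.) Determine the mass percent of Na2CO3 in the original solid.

n(HCl) per titration = 0.03420 × 0.1552 = 5.308 × 10^-3 mol
From the 1:2 ratio, n(Na2CO3) in each aliquot = 1/2 × 5.308 × 10^-3 = 2.654 × 10^-3 mol
n(Na2CO3) in the whole flask = 2.654 × 10^-3 × 200.0/10.00 = 0.05308 mol
mass of Na2CO3 = 0.05308 × 105.99 = 5.626 g
% Na2CO3 = 5.626 / 9.141 × 100 = 61.54 %

61.54 %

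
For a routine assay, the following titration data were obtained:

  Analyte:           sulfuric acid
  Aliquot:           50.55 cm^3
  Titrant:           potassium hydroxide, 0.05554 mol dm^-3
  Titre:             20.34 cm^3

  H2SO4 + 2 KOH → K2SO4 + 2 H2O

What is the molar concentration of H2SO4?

n(KOH) = 0.02034 L × 0.05554 mol/L = 1.130 × 10^-3 mol
From the 1:2 mole ratio, n(H2SO4) = 1/2 × 1.130 × 10^-3 = 5.648 × 10^-4 mol
[H2SO4] = 5.648 × 10^-4 mol / 0.05055 L = 0.01117 mol/L

0.01117 mol/L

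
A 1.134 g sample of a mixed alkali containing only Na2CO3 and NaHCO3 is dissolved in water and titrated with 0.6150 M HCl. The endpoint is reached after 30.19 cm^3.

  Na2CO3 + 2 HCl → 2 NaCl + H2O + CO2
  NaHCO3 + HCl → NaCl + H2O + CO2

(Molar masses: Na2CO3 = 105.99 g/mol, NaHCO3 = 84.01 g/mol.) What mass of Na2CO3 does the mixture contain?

0.7276 g

n(HCl) = 0.03019 × 0.6150 = 0.01857 mol
Let x = n(Na2CO3), y = n(NaHCO3).
Titrant: 2x + 1y = 0.01857;  mass: 105.99x + 84.01y = 1.134
Solving, x = 6.864 × 10^-3 mol, y = 4.838 × 10^-3 mol
mass of Na2CO3 = 6.864 × 10^-3 × 105.99 = 0.7276 g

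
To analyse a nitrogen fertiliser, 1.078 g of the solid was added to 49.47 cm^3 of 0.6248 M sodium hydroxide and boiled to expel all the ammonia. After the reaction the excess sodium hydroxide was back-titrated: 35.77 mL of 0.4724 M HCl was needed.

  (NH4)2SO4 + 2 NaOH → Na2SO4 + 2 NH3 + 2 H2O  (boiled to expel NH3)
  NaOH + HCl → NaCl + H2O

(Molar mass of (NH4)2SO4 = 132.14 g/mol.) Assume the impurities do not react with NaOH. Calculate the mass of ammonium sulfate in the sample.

n(NaOH) added = 0.04947 × 0.6248 = 0.03091 mol
n(HCl) used in back-titration = 0.03577 × 0.4724 = 0.01690 mol
n(NaOH) left over = 0.01690 mol (1:1 ratio)
n(NaOH) consumed by analyte = 0.03091 − 0.01690 = 0.01401 mol
From the 1:2 ratio, n((NH4)2SO4) = 1/2 × 0.01401 = 7.006 × 10^-3 mol
mass of (NH4)2SO4 = 7.006 × 10^-3 × 132.14 = 0.9257 g

0.9257 g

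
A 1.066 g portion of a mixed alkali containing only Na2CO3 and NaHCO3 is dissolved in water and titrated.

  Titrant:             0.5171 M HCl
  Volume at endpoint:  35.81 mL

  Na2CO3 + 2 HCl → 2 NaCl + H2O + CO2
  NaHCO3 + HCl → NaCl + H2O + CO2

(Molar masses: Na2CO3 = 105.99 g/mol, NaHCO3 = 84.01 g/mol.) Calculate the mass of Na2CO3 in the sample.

n(HCl) = 0.03581 × 0.5171 = 0.01852 mol
Let x = n(Na2CO3), y = n(NaHCO3).
Titrant: 2x + 1y = 0.01852;  mass: 105.99x + 84.01y = 1.066
Solving, x = 7.894 × 10^-3 mol, y = 2.730 × 10^-3 mol
mass of Na2CO3 = 7.894 × 10^-3 × 105.99 = 0.8366 g

0.8366 g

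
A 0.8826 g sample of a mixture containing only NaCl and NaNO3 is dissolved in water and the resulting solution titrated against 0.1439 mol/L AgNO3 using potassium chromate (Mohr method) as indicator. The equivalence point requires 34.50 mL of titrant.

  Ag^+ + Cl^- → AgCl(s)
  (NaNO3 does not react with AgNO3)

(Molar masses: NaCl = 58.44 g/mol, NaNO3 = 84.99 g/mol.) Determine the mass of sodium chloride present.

n(AgNO3) = 0.03450 × 0.1439 = 4.965 × 10^-3 mol
Let x = n(NaCl), y = n(NaNO3).
Titrant: 1x = 4.965 × 10^-3;  mass: 58.44x + 84.99y = 0.8826
Solving, x = 4.965 × 10^-3 mol, y = 6.971 × 10^-3 mol
mass of NaCl = 4.965 × 10^-3 × 58.44 = 0.2901 g

0.2901 g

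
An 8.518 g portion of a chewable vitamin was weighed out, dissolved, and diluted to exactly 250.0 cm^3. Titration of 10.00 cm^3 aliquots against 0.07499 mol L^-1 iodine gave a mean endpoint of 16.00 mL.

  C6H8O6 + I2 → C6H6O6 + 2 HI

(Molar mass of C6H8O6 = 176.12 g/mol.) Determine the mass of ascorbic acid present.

5.283 g

n(I2) per titration = 0.01600 × 0.07499 = 1.200 × 10^-3 mol
n(C6H8O6) in each aliquot = 1.200 × 10^-3 mol (1:1 ratio)
n(C6H8O6) in the whole flask = 1.200 × 10^-3 × 250.0/10.00 = 0.03000 mol
mass of C6H8O6 = 0.03000 × 176.12 = 5.283 g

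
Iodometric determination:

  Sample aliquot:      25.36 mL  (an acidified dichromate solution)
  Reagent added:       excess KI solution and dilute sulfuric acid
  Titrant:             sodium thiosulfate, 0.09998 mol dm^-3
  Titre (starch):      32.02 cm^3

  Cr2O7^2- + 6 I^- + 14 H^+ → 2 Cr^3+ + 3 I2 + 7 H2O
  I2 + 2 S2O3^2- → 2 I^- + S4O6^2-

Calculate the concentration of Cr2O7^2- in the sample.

0.02104 mol/L

n(S2O3^2-) = 0.03202 × 0.09998 = 3.201 × 10^-3 mol
n(I2) = n(S2O3^2-)/2 = 1.601 × 10^-3 mol
From the 1:3 ratio, n(Cr2O7^2-) in the aliquot = 1/3 × 1.601 × 10^-3 = 5.336 × 10^-4 mol
[Cr2O7^2-] = 5.336 × 10^-4 / 0.02536 = 0.02104 mol/L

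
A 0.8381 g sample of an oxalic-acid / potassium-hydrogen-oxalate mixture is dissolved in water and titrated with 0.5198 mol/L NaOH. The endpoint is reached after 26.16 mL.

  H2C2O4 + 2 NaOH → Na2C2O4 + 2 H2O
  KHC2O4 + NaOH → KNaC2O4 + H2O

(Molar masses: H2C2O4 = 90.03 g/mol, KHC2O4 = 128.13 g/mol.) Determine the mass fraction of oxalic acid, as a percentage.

n(NaOH) = 0.02616 × 0.5198 = 0.01360 mol
Let x = n(H2C2O4), y = n(KHC2O4).
Titrant: 2x + 1y = 0.01360;  mass: 90.03x + 128.13y = 0.8381
Solving, x = 5.439 × 10^-3 mol, y = 2.719 × 10^-3 mol
mass of H2C2O4 = 5.439 × 10^-3 × 90.03 = 0.4897 g
% H2C2O4 = 0.4897 / 0.8381 × 100 = 58.43 %

58.43 %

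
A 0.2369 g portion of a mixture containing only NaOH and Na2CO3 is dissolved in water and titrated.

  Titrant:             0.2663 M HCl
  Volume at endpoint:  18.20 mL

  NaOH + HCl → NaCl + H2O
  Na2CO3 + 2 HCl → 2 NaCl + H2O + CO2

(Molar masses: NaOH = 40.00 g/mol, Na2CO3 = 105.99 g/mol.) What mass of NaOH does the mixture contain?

n(HCl) = 0.01820 × 0.2663 = 4.847 × 10^-3 mol
Let x = n(NaOH), y = n(Na2CO3).
Titrant: 1x + 2y = 4.847 × 10^-3;  mass: 40.00x + 105.99y = 0.2369
Solving, x = 1.535 × 10^-3 mol, y = 1.656 × 10^-3 mol
mass of NaOH = 1.535 × 10^-3 × 40.00 = 0.06140 g

0.06140 g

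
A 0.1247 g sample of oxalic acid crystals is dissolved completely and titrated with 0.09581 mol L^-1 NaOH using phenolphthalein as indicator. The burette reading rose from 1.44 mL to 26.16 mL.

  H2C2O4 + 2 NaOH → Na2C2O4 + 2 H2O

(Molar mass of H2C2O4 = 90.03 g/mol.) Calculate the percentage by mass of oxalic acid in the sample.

85.50 %

n(NaOH) = 0.02472 L × 0.09581 mol/L = 2.368 × 10^-3 mol
From the 1:2 ratio, n(H2C2O4) = 1/2 × 2.368 × 10^-3 = 1.184 × 10^-3 mol
mass of H2C2O4 = 1.184 × 10^-3 × 90.03 g/mol = 0.1066 g
% H2C2O4 = 0.1066 / 0.1247 × 100 = 85.50 %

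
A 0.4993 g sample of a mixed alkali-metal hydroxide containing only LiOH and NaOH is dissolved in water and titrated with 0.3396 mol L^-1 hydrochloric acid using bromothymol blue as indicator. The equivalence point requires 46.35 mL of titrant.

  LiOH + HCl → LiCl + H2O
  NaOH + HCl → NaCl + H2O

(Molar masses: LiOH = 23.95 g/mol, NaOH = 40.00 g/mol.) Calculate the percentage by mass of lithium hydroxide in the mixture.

n(HCl) = 0.04635 × 0.3396 = 0.01574 mol
Let x = n(LiOH), y = n(NaOH).
Titrant: 1x + 1y = 0.01574;  mass: 23.95x + 40.00y = 0.4993
Solving, x = 8.120 × 10^-3 mol, y = 7.621 × 10^-3 mol
mass of LiOH = 8.120 × 10^-3 × 23.95 = 0.1945 g
% LiOH = 0.1945 / 0.4993 × 100 = 38.95 %

38.95 %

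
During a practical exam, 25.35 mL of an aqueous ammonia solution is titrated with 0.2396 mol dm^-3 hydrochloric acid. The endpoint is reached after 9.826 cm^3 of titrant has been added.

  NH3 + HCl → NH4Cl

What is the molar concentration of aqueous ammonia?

0.09287 mol/L

n(HCl) = 0.009826 L × 0.2396 mol/L = 2.354 × 10^-3 mol
n(NH3) = 2.354 × 10^-3 mol (1:1 mole ratio)
[NH3] = 2.354 × 10^-3 mol / 0.02535 L = 0.09287 mol/L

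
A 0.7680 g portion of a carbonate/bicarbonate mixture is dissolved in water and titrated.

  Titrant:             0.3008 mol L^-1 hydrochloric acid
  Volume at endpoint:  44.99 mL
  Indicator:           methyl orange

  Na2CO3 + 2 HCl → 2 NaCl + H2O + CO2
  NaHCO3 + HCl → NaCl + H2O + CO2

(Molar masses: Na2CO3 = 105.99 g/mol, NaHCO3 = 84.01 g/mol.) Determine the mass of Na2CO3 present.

n(HCl) = 0.04499 × 0.3008 = 0.01353 mol
Let x = n(Na2CO3), y = n(NaHCO3).
Titrant: 2x + 1y = 0.01353;  mass: 105.99x + 84.01y = 0.7680
Solving, x = 5.947 × 10^-3 mol, y = 1.639 × 10^-3 mol
mass of Na2CO3 = 5.947 × 10^-3 × 105.99 = 0.6303 g

0.6303 g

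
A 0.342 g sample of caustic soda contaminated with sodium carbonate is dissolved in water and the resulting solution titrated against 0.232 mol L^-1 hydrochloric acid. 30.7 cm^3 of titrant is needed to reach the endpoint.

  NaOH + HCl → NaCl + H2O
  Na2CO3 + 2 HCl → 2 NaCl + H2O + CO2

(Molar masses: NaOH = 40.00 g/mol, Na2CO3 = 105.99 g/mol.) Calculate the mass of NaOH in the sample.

n(HCl) = 0.0307 × 0.232 = 7.12 × 10^-3 mol
Let x = n(NaOH), y = n(Na2CO3).
Titrant: 1x + 2y = 7.12 × 10^-3;  mass: 40.00x + 105.99y = 0.342
Solving, x = 2.73 × 10^-3 mol, y = 2.20 × 10^-3 mol
mass of NaOH = 2.73 × 10^-3 × 40.00 = 0.109 g

0.109 g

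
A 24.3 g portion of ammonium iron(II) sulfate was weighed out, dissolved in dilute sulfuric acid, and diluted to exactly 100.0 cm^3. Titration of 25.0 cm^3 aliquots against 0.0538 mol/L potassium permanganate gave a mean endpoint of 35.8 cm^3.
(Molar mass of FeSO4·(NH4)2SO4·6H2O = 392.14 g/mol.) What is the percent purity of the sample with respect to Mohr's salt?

62.2 %

MnO4^- + 5 Fe^2+ + 8 H^+ → Mn^2+ + 5 Fe^3+ + 4 H2O
n(KMnO4) per titration = 0.0358 × 0.0538 = 1.93 × 10^-3 mol
From the 5:1 ratio, n(FeSO4·(NH4)2SO4·6H2O) in each aliquot = 5/1 × 1.93 × 10^-3 = 9.63 × 10^-3 mol
n(FeSO4·(NH4)2SO4·6H2O) in the whole flask = 9.63 × 10^-3 × 100.0/25.0 = 0.0385 mol
mass of FeSO4·(NH4)2SO4·6H2O = 0.0385 × 392.14 = 15.1 g
% FeSO4·(NH4)2SO4·6H2O = 15.1 / 24.3 × 100 = 62.2 %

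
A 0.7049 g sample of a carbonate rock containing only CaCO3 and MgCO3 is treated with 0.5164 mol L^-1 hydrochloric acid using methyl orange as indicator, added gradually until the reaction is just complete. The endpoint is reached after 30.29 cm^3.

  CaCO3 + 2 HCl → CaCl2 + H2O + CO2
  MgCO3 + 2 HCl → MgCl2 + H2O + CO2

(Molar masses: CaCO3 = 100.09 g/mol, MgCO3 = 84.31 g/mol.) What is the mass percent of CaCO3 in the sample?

n(HCl) = 0.03029 × 0.5164 = 0.01564 mol
Let x = n(CaCO3), y = n(MgCO3).
Titrant: 2x + 2y = 0.01564;  mass: 100.09x + 84.31y = 0.7049
Solving, x = 2.885 × 10^-3 mol, y = 4.936 × 10^-3 mol
mass of CaCO3 = 2.885 × 10^-3 × 100.09 = 0.2887 g
% CaCO3 = 0.2887 / 0.7049 × 100 = 40.96 %

40.96 %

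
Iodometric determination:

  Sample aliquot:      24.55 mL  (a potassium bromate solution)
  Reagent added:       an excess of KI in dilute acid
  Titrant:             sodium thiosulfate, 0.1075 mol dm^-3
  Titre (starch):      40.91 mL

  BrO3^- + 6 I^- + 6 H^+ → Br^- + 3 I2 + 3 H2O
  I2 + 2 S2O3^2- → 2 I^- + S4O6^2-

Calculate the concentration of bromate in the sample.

n(S2O3^2-) = 0.04091 × 0.1075 = 4.398 × 10^-3 mol
n(I2) = n(S2O3^2-)/2 = 2.199 × 10^-3 mol
From the 1:3 ratio, n(BrO3^-) in the aliquot = 1/3 × 2.199 × 10^-3 = 7.330 × 10^-4 mol
[BrO3^-] = 7.330 × 10^-4 / 0.02455 = 0.02986 mol/L

0.02986 mol/L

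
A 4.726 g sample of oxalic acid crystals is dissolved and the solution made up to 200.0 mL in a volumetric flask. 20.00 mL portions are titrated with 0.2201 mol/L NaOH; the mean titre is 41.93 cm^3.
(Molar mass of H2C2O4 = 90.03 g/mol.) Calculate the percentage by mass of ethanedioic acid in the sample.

H2C2O4 + 2 NaOH → Na2C2O4 + 2 H2O
n(NaOH) per titration = 0.04193 × 0.2201 = 9.229 × 10^-3 mol
From the 1:2 ratio, n(H2C2O4) in each aliquot = 1/2 × 9.229 × 10^-3 = 4.614 × 10^-3 mol
n(H2C2O4) in the whole flask = 4.614 × 10^-3 × 200.0/20.00 = 0.04614 mol
mass of H2C2O4 = 0.04614 × 90.03 = 4.154 g
% H2C2O4 = 4.154 / 4.726 × 100 = 87.90 %

87.90 %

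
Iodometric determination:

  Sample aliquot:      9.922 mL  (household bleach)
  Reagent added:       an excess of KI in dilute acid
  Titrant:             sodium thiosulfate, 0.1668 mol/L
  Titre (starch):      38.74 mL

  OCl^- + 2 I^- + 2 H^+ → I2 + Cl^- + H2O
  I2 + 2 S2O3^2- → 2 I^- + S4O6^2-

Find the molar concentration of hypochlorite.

n(S2O3^2-) = 0.03874 × 0.1668 = 6.462 × 10^-3 mol
n(I2) = n(S2O3^2-)/2 = 3.231 × 10^-3 mol
n(OCl^-) in the aliquot = 3.231 × 10^-3 mol (1:1 ratio)
[OCl^-] = 3.231 × 10^-3 / 0.009922 = 0.3256 mol/L

0.3256 mol/L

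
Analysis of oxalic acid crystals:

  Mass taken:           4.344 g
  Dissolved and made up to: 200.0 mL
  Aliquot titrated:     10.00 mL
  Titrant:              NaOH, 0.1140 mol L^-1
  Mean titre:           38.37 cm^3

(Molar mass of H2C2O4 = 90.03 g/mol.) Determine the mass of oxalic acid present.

H2C2O4 + 2 NaOH → Na2C2O4 + 2 H2O
n(NaOH) per titration = 0.03837 × 0.1140 = 4.374 × 10^-3 mol
From the 1:2 ratio, n(H2C2O4) in each aliquot = 1/2 × 4.374 × 10^-3 = 2.187 × 10^-3 mol
n(H2C2O4) in the whole flask = 2.187 × 10^-3 × 200.0/10.00 = 0.04374 mol
mass of H2C2O4 = 0.04374 × 90.03 = 3.938 g

3.938 g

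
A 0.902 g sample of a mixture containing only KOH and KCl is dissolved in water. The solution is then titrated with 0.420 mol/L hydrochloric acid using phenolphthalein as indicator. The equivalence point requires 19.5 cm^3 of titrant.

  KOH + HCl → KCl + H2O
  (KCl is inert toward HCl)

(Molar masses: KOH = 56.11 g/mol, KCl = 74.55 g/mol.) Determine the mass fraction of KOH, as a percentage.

50.9 %

n(HCl) = 0.0195 × 0.420 = 8.19 × 10^-3 mol
Let x = n(KOH), y = n(KCl).
Titrant: 1x = 8.19 × 10^-3;  mass: 56.11x + 74.55y = 0.902
Solving, x = 8.19 × 10^-3 mol, y = 5.94 × 10^-3 mol
mass of KOH = 8.19 × 10^-3 × 56.11 = 0.460 g
% KOH = 0.460 / 0.902 × 100 = 50.9 %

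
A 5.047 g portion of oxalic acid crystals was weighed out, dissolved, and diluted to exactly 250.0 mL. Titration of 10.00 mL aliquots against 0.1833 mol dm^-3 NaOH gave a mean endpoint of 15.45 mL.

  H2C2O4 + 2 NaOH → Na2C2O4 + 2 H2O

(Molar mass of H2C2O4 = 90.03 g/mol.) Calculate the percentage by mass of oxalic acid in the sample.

n(NaOH) per titration = 0.01545 × 0.1833 = 2.832 × 10^-3 mol
From the 1:2 ratio, n(H2C2O4) in each aliquot = 1/2 × 2.832 × 10^-3 = 1.416 × 10^-3 mol
n(H2C2O4) in the whole flask = 1.416 × 10^-3 × 250.0/10.00 = 0.03540 mol
mass of H2C2O4 = 0.03540 × 90.03 = 3.187 g
% H2C2O4 = 3.187 / 5.047 × 100 = 63.15 %

63.15 %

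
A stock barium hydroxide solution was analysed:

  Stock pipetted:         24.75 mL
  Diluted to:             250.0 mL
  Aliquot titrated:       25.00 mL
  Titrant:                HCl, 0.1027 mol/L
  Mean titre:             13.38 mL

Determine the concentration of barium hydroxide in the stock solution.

0.2776 mol/L

Ba(OH)2 + 2 HCl → BaCl2 + 2 H2O
n(HCl) = 0.01338 × 0.1027 = 1.374 × 10^-3 mol
From the 1:2 ratio, n(Ba(OH)2) in the aliquot = 1/2 × 1.374 × 10^-3 = 6.871 × 10^-4 mol
[Ba(OH)2]_dilute = 6.871 × 10^-4 / 0.02500 = 0.02748 mol/L
Dilution factor = 250.0 / 24.75 = 10.10
[Ba(OH)2]_stock = 0.02748 × 10.10 = 0.2776 mol/L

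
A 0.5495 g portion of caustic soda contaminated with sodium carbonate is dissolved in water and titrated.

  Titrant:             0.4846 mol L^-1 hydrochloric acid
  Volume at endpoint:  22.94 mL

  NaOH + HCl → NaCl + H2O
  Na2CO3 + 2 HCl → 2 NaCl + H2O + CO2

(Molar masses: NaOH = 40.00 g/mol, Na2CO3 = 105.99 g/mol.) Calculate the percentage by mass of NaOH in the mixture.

n(HCl) = 0.02294 × 0.4846 = 0.01112 mol
Let x = n(NaOH), y = n(Na2CO3).
Titrant: 1x + 2y = 0.01112;  mass: 40.00x + 105.99y = 0.5495
Solving, x = 3.050 × 10^-3 mol, y = 4.034 × 10^-3 mol
mass of NaOH = 3.050 × 10^-3 × 40.00 = 0.1220 g
% NaOH = 0.1220 / 0.5495 × 100 = 22.20 %

22.20 %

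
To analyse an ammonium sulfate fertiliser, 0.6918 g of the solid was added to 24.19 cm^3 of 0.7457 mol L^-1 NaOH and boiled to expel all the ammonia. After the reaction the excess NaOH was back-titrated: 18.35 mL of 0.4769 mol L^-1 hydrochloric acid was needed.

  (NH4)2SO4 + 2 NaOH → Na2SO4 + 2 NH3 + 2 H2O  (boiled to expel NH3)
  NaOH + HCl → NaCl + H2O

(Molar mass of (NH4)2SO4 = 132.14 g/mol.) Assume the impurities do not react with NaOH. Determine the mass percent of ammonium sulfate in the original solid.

n(NaOH) added = 0.02419 × 0.7457 = 0.01804 mol
n(HCl) used in back-titration = 0.01835 × 0.4769 = 8.751 × 10^-3 mol
n(NaOH) left over = 8.751 × 10^-3 mol (1:1 ratio)
n(NaOH) consumed by analyte = 0.01804 − 8.751 × 10^-3 = 9.287 × 10^-3 mol
From the 1:2 ratio, n((NH4)2SO4) = 1/2 × 9.287 × 10^-3 = 4.644 × 10^-3 mol
mass of (NH4)2SO4 = 4.644 × 10^-3 × 132.14 = 0.6136 g
% (NH4)2SO4 = 0.6136 / 0.6918 × 100 = 88.70 %

88.70 %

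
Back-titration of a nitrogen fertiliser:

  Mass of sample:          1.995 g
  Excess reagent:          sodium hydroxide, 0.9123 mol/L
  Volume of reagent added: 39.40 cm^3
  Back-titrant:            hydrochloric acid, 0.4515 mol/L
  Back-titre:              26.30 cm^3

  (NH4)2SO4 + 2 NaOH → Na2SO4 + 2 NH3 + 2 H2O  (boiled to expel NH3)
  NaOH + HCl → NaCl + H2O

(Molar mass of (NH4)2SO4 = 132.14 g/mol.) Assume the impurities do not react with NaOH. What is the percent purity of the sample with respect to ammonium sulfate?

79.72 %

n(NaOH) added = 0.03940 × 0.9123 = 0.03594 mol
n(HCl) used in back-titration = 0.02630 × 0.4515 = 0.01187 mol
n(NaOH) left over = 0.01187 mol (1:1 ratio)
n(NaOH) consumed by analyte = 0.03594 − 0.01187 = 0.02407 mol
From the 1:2 ratio, n((NH4)2SO4) = 1/2 × 0.02407 = 0.01204 mol
mass of (NH4)2SO4 = 0.01204 × 132.14 = 1.590 g
% (NH4)2SO4 = 1.590 / 1.995 × 100 = 79.72 %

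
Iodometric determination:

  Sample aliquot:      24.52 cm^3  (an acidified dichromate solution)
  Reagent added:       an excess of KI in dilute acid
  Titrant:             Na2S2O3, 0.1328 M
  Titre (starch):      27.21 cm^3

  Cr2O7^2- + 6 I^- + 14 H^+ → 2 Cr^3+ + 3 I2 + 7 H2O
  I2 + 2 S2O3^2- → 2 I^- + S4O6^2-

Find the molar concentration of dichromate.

n(S2O3^2-) = 0.02721 × 0.1328 = 3.613 × 10^-3 mol
n(I2) = n(S2O3^2-)/2 = 1.807 × 10^-3 mol
From the 1:3 ratio, n(Cr2O7^2-) in the aliquot = 1/3 × 1.807 × 10^-3 = 6.022 × 10^-4 mol
[Cr2O7^2-] = 6.022 × 10^-4 / 0.02452 = 0.02456 mol/L

0.02456 M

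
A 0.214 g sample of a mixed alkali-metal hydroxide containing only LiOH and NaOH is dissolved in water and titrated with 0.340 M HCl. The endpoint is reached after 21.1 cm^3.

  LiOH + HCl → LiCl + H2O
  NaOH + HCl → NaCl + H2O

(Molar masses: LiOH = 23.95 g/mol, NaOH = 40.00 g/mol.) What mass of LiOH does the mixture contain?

0.109 g

n(HCl) = 0.0211 × 0.340 = 7.17 × 10^-3 mol
Let x = n(LiOH), y = n(NaOH).
Titrant: 1x + 1y = 7.17 × 10^-3;  mass: 23.95x + 40.00y = 0.214
Solving, x = 4.55 × 10^-3 mol, y = 2.63 × 10^-3 mol
mass of LiOH = 4.55 × 10^-3 × 23.95 = 0.109 g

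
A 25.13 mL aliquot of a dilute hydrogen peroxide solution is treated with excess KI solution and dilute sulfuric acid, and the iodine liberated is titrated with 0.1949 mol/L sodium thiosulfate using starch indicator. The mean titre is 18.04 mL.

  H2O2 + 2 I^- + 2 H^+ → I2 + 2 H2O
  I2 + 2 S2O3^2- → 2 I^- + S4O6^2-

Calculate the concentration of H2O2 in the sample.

n(S2O3^2-) = 0.01804 × 0.1949 = 3.516 × 10^-3 mol
n(I2) = n(S2O3^2-)/2 = 1.758 × 10^-3 mol
n(H2O2) in the aliquot = 1.758 × 10^-3 mol (1:1 ratio)
[H2O2] = 1.758 × 10^-3 / 0.02513 = 0.06996 mol/L

0.06996 mol/L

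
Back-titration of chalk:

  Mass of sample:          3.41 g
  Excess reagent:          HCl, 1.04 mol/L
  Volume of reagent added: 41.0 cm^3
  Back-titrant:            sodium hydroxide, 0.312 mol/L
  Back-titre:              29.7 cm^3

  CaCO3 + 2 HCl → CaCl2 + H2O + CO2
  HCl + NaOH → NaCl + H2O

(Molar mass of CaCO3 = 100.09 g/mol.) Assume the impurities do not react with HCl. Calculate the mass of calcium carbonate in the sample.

n(HCl) added = 0.0410 × 1.04 = 0.0426 mol
n(NaOH) used in back-titration = 0.0297 × 0.312 = 9.27 × 10^-3 mol
n(HCl) left over = 9.27 × 10^-3 mol (1:1 ratio)
n(HCl) consumed by analyte = 0.0426 − 9.27 × 10^-3 = 0.0334 mol
From the 1:2 ratio, n(CaCO3) = 1/2 × 0.0334 = 0.0167 mol
mass of CaCO3 = 0.0167 × 100.09 = 1.67 g

1.67 g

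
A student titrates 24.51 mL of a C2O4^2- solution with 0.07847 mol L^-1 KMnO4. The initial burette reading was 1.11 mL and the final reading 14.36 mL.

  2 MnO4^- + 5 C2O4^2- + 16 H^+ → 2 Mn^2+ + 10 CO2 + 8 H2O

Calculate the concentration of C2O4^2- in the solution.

n(KMnO4) = 0.01325 L × 0.07847 mol/L = 1.040 × 10^-3 mol
From the 5:2 mole ratio, n(C2O4^2-) = 5/2 × 1.040 × 10^-3 = 2.599 × 10^-3 mol
[C2O4^2-] = 2.599 × 10^-3 mol / 0.02451 L = 0.1061 mol/L

0.1061 mol/L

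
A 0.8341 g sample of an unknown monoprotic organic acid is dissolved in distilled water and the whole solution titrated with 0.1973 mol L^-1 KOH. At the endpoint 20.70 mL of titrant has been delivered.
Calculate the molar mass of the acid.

204.2 g/mol

n(KOH) = 0.02070 L × 0.1973 mol/L = 4.084 × 10^-3 mol
n(HA) = 4.084 × 10^-3 mol (1:1 ratio)
M = m / n = 0.8341 g / 4.084 × 10^-3 mol = 204.2 g/mol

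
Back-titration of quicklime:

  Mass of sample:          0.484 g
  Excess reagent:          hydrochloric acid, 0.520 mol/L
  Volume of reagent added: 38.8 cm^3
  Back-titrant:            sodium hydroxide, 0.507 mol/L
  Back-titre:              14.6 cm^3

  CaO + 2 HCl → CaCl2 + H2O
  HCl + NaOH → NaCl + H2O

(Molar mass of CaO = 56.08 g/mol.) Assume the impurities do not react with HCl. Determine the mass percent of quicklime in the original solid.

n(HCl) added = 0.0388 × 0.520 = 0.0202 mol
n(NaOH) used in back-titration = 0.0146 × 0.507 = 7.40 × 10^-3 mol
n(HCl) left over = 7.40 × 10^-3 mol (1:1 ratio)
n(HCl) consumed by analyte = 0.0202 − 7.40 × 10^-3 = 0.0128 mol
From the 1:2 ratio, n(CaO) = 1/2 × 0.0128 = 6.39 × 10^-3 mol
mass of CaO = 6.39 × 10^-3 × 56.08 = 0.358 g
% CaO = 0.358 / 0.484 × 100 = 74.0 %

74.0 %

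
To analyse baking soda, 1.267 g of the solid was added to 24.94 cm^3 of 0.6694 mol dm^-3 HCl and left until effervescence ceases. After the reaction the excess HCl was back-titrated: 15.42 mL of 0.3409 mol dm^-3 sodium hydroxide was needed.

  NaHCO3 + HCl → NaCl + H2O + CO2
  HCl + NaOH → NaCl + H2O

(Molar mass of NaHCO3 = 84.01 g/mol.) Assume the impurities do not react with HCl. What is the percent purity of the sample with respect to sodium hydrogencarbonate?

75.84 %

n(HCl) added = 0.02494 × 0.6694 = 0.01669 mol
n(NaOH) used in back-titration = 0.01542 × 0.3409 = 5.257 × 10^-3 mol
n(HCl) left over = 5.257 × 10^-3 mol (1:1 ratio)
n(HCl) consumed by analyte = 0.01669 − 5.257 × 10^-3 = 0.01144 mol
n(NaHCO3) = 0.01144 mol (1:1 ratio)
mass of NaHCO3 = 0.01144 × 84.01 = 0.9609 g
% NaHCO3 = 0.9609 / 1.267 × 100 = 75.84 %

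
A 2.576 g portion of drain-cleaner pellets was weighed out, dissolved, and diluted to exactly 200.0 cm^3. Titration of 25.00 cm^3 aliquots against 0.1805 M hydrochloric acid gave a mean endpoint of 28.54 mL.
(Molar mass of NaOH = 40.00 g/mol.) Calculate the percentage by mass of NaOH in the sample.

NaOH + HCl → NaCl + H2O
n(HCl) per titration = 0.02854 × 0.1805 = 5.151 × 10^-3 mol
n(NaOH) in each aliquot = 5.151 × 10^-3 mol (1:1 ratio)
n(NaOH) in the whole flask = 5.151 × 10^-3 × 200.0/25.00 = 0.04121 mol
mass of NaOH = 0.04121 × 40.00 = 1.648 g
% NaOH = 1.648 / 2.576 × 100 = 63.99 %

63.99 %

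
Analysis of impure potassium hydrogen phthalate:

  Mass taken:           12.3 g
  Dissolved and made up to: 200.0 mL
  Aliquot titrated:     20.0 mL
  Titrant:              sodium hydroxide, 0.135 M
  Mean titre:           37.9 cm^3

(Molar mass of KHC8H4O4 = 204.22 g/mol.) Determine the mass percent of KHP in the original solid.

85.0 %

KHC8H4O4 + NaOH → KNaC8H4O4 + H2O
n(NaOH) per titration = 0.0379 × 0.135 = 5.12 × 10^-3 mol
n(KHC8H4O4) in each aliquot = 5.12 × 10^-3 mol (1:1 ratio)
n(KHC8H4O4) in the whole flask = 5.12 × 10^-3 × 200.0/20.0 = 0.0512 mol
mass of KHC8H4O4 = 0.0512 × 204.22 = 10.4 g
% KHC8H4O4 = 10.4 / 12.3 × 100 = 85.0 %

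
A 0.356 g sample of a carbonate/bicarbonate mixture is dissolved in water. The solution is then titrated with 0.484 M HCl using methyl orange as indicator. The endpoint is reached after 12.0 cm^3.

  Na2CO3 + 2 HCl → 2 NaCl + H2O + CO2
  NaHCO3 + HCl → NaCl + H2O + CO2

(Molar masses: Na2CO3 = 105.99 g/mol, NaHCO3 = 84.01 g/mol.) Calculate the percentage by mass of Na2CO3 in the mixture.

n(HCl) = 0.0120 × 0.484 = 5.81 × 10^-3 mol
Let x = n(Na2CO3), y = n(NaHCO3).
Titrant: 2x + 1y = 5.81 × 10^-3;  mass: 105.99x + 84.01y = 0.356
Solving, x = 2.13 × 10^-3 mol, y = 1.55 × 10^-3 mol
mass of Na2CO3 = 2.13 × 10^-3 × 105.99 = 0.225 g
% Na2CO3 = 0.225 / 0.356 × 100 = 63.3 %

63.3 %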